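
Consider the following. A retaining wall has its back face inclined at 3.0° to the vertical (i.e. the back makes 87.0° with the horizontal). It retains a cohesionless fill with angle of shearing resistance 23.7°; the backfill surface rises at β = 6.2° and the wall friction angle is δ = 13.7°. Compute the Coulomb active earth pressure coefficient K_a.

K_a = sin²(α+φ) / [sin²α · sin(α−δ) · (1 + √{sin(φ+δ)sin(φ−β) / (sin(α−δ)sin(α+β))})²].
With α = 87.0°, φ = 23.7°, δ = 13.7°, β = 6.2°: K_a = 0.4436.

0.444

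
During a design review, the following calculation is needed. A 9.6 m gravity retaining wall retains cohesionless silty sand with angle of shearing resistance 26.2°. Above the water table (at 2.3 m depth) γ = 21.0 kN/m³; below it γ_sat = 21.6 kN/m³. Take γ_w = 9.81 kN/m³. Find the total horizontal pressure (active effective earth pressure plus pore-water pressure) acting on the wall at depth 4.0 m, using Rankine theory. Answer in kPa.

43.2 kPa

K_a = (1 − sin φ)/(1 + sin φ) = 0.3874.
γ' = 21.6 − 9.81 = 11.79 kN/m³.
Effective vertical stress at 4.0 m: σ'_v = 21.0×2.3 + 11.79×1.70 = 68.34 kPa.
σ'_h = K_a σ'_v = 0.3874 × 68.34 = 26.48 kPa; u = γ_w × 1.70 = 16.68 kPa.
Total σ_h = 26.48 + 16.68 = 43.16 kPa.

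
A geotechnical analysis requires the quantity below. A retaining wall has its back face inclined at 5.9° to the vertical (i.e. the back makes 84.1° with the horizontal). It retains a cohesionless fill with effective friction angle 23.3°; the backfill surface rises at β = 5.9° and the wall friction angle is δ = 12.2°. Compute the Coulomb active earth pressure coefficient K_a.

K_a = sin²(α+φ) / [sin²α · sin(α−δ) · (1 + √{sin(φ+δ)sin(φ−β) / (sin(α−δ)sin(α+β))})²].
With α = 84.1°, φ = 23.3°, δ = 12.2°, β = 5.9°: K_a = 0.4752.

0.475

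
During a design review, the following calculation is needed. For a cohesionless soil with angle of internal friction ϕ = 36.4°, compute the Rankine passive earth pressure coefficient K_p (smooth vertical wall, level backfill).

3.92

K_p = (1 + sin φ)/(1 − sin φ) = tan²(45° + 36.4°/2) = 3.919.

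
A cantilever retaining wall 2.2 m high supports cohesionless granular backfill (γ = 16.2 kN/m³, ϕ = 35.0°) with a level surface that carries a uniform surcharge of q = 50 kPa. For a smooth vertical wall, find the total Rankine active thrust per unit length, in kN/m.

K_a = tan²(45° − φ/2) = 0.2710.
Soil triangle: ½ K_a γ H² = 0.5×0.2710×16.2×2.2² = 10.62 kN/m.
Surcharge rectangle: K_a q H = 0.2710×50×2.2 = 29.81 kN/m.
Total = 10.62 + 29.81 = 40.43 kN/m.

40.4 kN/m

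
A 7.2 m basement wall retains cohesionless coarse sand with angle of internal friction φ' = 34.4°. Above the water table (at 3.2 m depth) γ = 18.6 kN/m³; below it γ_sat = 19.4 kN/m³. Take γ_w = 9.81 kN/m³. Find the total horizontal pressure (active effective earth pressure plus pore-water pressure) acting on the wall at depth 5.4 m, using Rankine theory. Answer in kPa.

K_a = (1 − sin φ)/(1 + sin φ) = 0.2780.
γ' = 19.4 − 9.81 = 9.590 kN/m³.
Effective vertical stress at 5.4 m: σ'_v = 18.6×3.2 + 9.590×2.20 = 80.62 kPa.
σ'_h = K_a σ'_v = 0.2780 × 80.62 = 22.41 kPa; u = γ_w × 2.20 = 21.58 kPa.
Total σ_h = 22.41 + 21.58 = 43.99 kPa.

44.0 kPa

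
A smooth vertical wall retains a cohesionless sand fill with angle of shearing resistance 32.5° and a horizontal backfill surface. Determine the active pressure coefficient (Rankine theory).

K_a = tan²(45° − φ/2) = tan²(28.75°) = 0.3010.

0.301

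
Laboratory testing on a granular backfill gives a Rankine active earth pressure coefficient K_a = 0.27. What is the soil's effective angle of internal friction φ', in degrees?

K_a = tan²(45° − φ/2) ⇒ 45° − φ/2 = arctan(√0.27) = 27.46°.
φ = 2(45° − 27.46°) = 35.09°.

35.1°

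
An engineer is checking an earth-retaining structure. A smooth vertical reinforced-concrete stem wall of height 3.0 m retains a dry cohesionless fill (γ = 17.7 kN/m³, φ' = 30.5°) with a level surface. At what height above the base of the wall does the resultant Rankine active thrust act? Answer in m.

1.00 m

K_a = 0.3267.
The pressure distribution is triangular, so the resultant acts at H/3 above the base = 3.0/3 = 1.000 m.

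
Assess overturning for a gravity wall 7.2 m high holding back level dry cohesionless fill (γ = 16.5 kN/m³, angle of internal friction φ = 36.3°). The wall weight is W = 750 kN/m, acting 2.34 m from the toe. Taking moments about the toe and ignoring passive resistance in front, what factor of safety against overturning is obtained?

K_a = tan²(45° − 36.3°/2) = 0.2563.
P_a = ½K_aγH² = 0.5×0.2563×16.5×7.2² = 109.6 kN/m, acting at H/3 = 2.400 m above the base.
Overturning moment M_o = P_a × H/3 = 109.6 × 2.400 = 263.0.
Resisting moment M_r = W × 2.34 = 750 × 2.34 = 1755.
FS_overturning = M_r/M_o = 1755/263.0 = 6.672.

6.67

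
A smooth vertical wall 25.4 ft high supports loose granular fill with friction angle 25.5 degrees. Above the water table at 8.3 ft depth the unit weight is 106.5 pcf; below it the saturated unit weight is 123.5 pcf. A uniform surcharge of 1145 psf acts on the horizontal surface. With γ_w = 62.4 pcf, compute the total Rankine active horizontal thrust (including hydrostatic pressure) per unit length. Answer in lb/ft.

K_a = tan²(45° − φ/2) = 0.3981.
γ' = 123.5 − 62.4 = 61.10 pcf. h₂ = H − d_w = 17.1 ft.
σ'_h: at surface K_a·q = 455.8; at WT K_a(q+γd_w) = 807.7; at base K_a(q+γd_w+γ'h₂) = 1224 psf.
P₁ = ½(455.8+807.7)×8.3 = 5244; P₂ = ½(807.7+1224)×17.1 = 17370; P_w = ½γ_w h₂² = 9123.
Total = 5244+17370+9123 = 31740 lb/ft.

31700 lb/ft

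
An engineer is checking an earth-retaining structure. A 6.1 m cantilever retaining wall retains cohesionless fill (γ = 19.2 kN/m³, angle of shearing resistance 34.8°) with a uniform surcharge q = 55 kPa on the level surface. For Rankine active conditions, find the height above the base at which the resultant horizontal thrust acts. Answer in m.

2.53 m

K_a = 0.2733.
Triangular part P₁ = ½K_aγH² = 97.63 at H/3 = 2.033 m; rectangular part P₂ = K_a q H = 91.69 at H/2 = 3.050 m.
ȳ = (P₁·2.033 + P₂·3.050)/(P₁+P₂) = 2.526 m.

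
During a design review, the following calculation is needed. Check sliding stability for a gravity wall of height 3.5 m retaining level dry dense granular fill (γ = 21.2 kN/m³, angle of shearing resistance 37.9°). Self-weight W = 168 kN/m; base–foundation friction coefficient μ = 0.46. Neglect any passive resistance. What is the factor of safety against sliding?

2.49

K_a = tan²(45° − 37.9°/2) = 0.2389.
P_a = ½K_aγH² = 0.5×0.2389×21.2×3.5² = 31.03 kN/m, acting at H/3 = 1.167 m above the base.
FS_sliding = μW / P_a = 0.46×168 / 31.03 = 2.491.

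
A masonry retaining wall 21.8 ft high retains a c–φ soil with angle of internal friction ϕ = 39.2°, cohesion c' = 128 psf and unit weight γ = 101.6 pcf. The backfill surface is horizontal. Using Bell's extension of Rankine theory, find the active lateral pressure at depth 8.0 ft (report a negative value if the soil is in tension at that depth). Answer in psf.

K_a = (1 − sin φ)/(1 + sin φ) = 0.2255.
σ_a = K_a γ z − 2c√K_a = 0.2255×101.6×8.0 − 2×128×0.4748 = 61.70 psf.

61.7 psf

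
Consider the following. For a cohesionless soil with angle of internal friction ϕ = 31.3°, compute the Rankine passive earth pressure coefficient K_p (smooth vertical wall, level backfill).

K_p = (1 + sin φ)/(1 − sin φ) = tan²(45° + 31.3°/2) = 3.162.

3.16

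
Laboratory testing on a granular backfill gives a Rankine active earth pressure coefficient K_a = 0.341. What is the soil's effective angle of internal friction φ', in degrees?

K_a = tan²(45° − φ/2) ⇒ 45° − φ/2 = arctan(√0.341) = 30.28°.
φ = 2(45° − 30.28°) = 29.43°.

29.4°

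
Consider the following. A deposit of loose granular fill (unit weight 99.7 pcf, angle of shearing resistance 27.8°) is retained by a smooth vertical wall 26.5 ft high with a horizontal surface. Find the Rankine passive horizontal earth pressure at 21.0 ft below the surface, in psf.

K_p = (1 + sin φ)/(1 − sin φ) = 2.748.
σ_h = K_p γ z = 2.748 × 99.7 × 21.0 = 5754 psf.

5750 psf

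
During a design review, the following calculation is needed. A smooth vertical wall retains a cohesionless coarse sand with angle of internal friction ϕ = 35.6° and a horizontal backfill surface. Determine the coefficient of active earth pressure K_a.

K_a = tan²(45° − φ/2) = tan²(27.20°) = 0.2641.

0.264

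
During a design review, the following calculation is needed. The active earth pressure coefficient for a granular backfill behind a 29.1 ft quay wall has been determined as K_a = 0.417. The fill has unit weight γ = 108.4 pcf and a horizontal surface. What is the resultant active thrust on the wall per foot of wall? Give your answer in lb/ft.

19100 lb/ft

P = ½ K_a γ H² = 0.5 × 0.417 × 108.4 × 29.1² = 19140 lb/ft.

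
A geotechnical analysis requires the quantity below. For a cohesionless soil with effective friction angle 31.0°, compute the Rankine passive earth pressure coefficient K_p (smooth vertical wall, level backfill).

K_p = (1 + sin φ)/(1 − sin φ) = tan²(45° + 31.0°/2) = 3.124.

3.12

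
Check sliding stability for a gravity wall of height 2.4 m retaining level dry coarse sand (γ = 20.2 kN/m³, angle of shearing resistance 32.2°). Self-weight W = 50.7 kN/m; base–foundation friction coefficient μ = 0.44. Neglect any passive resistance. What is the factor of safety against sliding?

K_a = tan²(45° − 32.2°/2) = 0.3047.
P_a = ½K_aγH² = 0.5×0.3047×20.2×2.4² = 17.73 kN/m, acting at H/3 = 0.8000 m above the base.
FS_sliding = μW / P_a = 0.44×50.7 / 17.73 = 1.258.

1.26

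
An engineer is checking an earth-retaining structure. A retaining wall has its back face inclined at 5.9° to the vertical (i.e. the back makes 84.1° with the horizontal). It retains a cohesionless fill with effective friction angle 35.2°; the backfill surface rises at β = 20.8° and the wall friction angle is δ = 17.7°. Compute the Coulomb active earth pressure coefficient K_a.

0.386

K_a = sin²(α+φ) / [sin²α · sin(α−δ) · (1 + √{sin(φ+δ)sin(φ−β) / (sin(α−δ)sin(α+β))})²].
With α = 84.1°, φ = 35.2°, δ = 17.7°, β = 20.8°: K_a = 0.3864.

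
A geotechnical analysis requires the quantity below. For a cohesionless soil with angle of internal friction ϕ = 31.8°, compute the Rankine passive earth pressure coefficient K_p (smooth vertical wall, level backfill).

3.23

K_p = (1 + sin φ)/(1 − sin φ) = tan²(45° + 31.8°/2) = 3.228.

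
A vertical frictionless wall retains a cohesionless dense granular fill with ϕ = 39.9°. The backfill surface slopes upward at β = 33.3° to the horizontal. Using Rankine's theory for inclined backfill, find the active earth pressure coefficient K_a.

K_a = cos β · (cos β − √(cos²β − cos²φ)) / (cos β + √(cos²β − cos²φ)).
cos β = 0.8358, cos φ = 0.7672, √(cos²β − cos²φ) = 0.3317.
K_a = 0.8358 × (0.8358 − 0.3317)/(0.8358 + 0.3317) = 0.3609.

0.361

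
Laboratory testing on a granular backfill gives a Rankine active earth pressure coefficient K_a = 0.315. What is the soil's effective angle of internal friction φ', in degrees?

K_a = tan²(45° − φ/2) ⇒ 45° − φ/2 = arctan(√0.315) = 29.30°.
φ = 2(45° − 29.30°) = 31.39°.

31.4°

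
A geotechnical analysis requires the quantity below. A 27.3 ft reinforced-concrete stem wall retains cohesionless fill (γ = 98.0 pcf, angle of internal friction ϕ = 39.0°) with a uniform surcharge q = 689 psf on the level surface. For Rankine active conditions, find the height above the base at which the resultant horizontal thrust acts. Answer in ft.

K_a = 0.2275.
Triangular part P₁ = ½K_aγH² = 8308 at H/3 = 9.100 ft; rectangular part P₂ = K_a q H = 4279 at H/2 = 13.65 ft.
ȳ = (P₁·9.100 + P₂·13.65)/(P₁+P₂) = 10.65 ft.

10.6 ft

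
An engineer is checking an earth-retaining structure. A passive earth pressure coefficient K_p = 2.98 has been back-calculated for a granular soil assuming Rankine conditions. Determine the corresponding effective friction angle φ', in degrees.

29.8°

K_p = (1+sin φ)/(1−sin φ) ⇒ sin φ = (K_p − 1)/(K_p + 1) = 0.4975.
φ = arcsin(0.4975) = 29.83°.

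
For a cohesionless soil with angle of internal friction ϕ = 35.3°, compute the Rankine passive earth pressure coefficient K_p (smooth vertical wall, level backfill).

K_p = (1 + sin φ)/(1 − sin φ) = tan²(45° + 35.3°/2) = 3.738.

3.74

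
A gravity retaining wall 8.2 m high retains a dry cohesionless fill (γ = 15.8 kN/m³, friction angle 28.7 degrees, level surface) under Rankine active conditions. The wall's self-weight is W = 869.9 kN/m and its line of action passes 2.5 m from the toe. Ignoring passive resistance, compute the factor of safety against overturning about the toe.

4.27

K_a = tan²(45° − 28.7°/2) = 0.3511.
P_a = ½K_aγH² = 0.5×0.3511×15.8×8.2² = 186.5 kN/m, acting at H/3 = 2.733 m above the base.
Overturning moment M_o = P_a × H/3 = 186.5 × 2.733 = 509.8.
Resisting moment M_r = W × 2.5 = 869.9 × 2.5 = 2175.
FS_overturning = M_r/M_o = 2175/509.8 = 4.266.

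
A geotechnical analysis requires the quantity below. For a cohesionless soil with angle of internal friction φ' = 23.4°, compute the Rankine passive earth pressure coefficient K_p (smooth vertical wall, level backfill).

K_p = (1 + sin φ)/(1 − sin φ) = tan²(45° + 23.4°/2) = 2.318.

2.32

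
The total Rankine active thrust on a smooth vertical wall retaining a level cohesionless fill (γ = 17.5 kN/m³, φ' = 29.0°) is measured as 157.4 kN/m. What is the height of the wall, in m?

K_a = 0.3470. P_a = ½ K_a γ H² ⇒ H = √(2P_a/(K_a γ)).
H = √(2×157.4/(0.3470×17.5)) = 7.200 m.

7.20 m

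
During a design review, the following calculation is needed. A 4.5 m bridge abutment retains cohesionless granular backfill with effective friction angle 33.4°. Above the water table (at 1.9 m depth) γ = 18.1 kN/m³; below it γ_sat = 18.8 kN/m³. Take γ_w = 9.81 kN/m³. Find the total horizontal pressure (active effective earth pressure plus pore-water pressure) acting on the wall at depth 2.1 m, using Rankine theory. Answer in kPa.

K_a = (1 − sin φ)/(1 + sin φ) = 0.2899.
γ' = 18.8 − 9.81 = 8.990 kN/m³.
Effective vertical stress at 2.1 m: σ'_v = 18.1×1.9 + 8.990×0.200 = 36.19 kPa.
σ'_h = K_a σ'_v = 0.2899 × 36.19 = 10.49 kPa; u = γ_w × 0.200 = 1.962 kPa.
Total σ_h = 10.49 + 1.962 = 12.45 kPa.

12.5 kPa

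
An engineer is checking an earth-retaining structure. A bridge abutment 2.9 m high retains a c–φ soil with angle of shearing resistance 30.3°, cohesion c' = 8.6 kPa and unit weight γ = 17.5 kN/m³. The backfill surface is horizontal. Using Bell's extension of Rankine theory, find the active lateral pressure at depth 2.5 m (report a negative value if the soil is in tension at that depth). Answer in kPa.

K_a = (1 − sin φ)/(1 + sin φ) = 0.3293.
σ_a = K_a γ z − 2c√K_a = 0.3293×17.5×2.5 − 2×8.6×0.5739 = 4.537 kPa.

4.54 kPa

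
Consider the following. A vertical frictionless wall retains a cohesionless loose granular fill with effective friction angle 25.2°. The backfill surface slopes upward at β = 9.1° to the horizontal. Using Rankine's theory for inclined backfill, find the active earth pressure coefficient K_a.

K_a = cos β · (cos β − √(cos²β − cos²φ)) / (cos β + √(cos²β − cos²φ)).
cos β = 0.9874, cos φ = 0.9048, √(cos²β − cos²φ) = 0.3953.
K_a = 0.9874 × (0.9874 − 0.3953)/(0.9874 + 0.3953) = 0.4228.

0.423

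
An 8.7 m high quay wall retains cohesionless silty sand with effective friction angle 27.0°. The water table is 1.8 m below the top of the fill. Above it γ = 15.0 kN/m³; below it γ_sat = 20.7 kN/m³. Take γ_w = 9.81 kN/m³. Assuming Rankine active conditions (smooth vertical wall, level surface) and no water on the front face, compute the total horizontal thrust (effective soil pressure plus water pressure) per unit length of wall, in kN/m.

410 kN/m

K_a = tan²(45° − φ/2) = 0.3755.
γ' = 20.7 − 9.81 = 10.89 kN/m³. Depth below WT = 6.9 m.
σ'_h at WT = K_a γ d_w = 10.14 kPa; at base = 10.14 + K_a γ' × 6.9 = 38.36 kPa.
P₁ (0–1.8 m) = ½×10.14×1.8 = 9.125. P₂ (1.8–8.7 m) = ½(10.14+38.36)×6.9 = 167.3.
P_w = ½ γ_w h₂² = 0.5×9.81×6.9² = 233.5. Total = 9.125+167.3+233.5 = 410.0 kN/m.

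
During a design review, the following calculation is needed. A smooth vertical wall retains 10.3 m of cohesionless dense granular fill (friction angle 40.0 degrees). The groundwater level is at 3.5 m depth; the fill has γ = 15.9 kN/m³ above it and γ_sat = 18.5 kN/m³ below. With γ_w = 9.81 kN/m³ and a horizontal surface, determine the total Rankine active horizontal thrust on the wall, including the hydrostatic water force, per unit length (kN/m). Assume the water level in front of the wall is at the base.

374 kN/m

K_a = tan²(45° − φ/2) = 0.2174.
γ' = 18.5 − 9.81 = 8.690 kN/m³. Depth below WT = 6.8 m.
σ'_h at WT = K_a γ d_w = 12.10 kPa; at base = 12.10 + K_a γ' × 6.8 = 24.95 kPa.
P₁ (0–3.5 m) = ½×12.10×3.5 = 21.18. P₂ (3.5–10.3 m) = ½(12.10+24.95)×6.8 = 126.0.
P_w = ½ γ_w h₂² = 0.5×9.81×6.8² = 226.8. Total = 21.18+126.0+226.8 = 374.0 kN/m.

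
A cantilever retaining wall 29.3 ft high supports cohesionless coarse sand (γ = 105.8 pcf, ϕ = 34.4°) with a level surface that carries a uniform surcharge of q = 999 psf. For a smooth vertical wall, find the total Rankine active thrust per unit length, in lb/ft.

20800 lb/ft

K_a = tan²(45° − φ/2) = 0.2780.
Soil triangle: ½ K_a γ H² = 0.5×0.2780×105.8×29.3² = 12620 lb/ft.
Surcharge rectangle: K_a q H = 0.2780×999×29.3 = 8137 lb/ft.
Total = 12620 + 8137 = 20760 lb/ft.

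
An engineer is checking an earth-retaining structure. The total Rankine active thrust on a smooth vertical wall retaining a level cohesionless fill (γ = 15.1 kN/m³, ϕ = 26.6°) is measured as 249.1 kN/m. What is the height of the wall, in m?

9.30 m

K_a = 0.3814. P_a = ½ K_a γ H² ⇒ H = √(2P_a/(K_a γ)).
H = √(2×249.1/(0.3814×15.1)) = 9.300 m.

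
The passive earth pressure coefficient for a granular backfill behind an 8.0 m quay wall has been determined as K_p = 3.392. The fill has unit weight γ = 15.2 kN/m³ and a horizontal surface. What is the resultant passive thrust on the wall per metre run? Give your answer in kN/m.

1650 kN/m

P = ½ K_p γ H² = 0.5 × 3.392 × 15.2 × 8.0² = 1650 kN/m.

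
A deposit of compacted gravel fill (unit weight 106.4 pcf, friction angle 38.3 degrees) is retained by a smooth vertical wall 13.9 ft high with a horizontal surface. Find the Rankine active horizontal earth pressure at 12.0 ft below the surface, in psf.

K_a = (1 − sin φ)/(1 + sin φ) = 0.2347.
σ_h = K_a γ z = 0.2347 × 106.4 × 12.0 = 299.7 psf.

300 psf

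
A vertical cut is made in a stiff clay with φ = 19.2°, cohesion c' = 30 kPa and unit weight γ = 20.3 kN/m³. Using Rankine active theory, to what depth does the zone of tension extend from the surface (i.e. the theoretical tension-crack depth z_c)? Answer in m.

K_a = tan²(45° − 19.2°/2) = 0.5050; √K_a = 0.7107.
The active pressure is zero where K_a γ z = 2c√K_a, so z_c = 2c/(γ√K_a) = 2×30/(20.3×0.7107) = 4.159 m.

4.16 m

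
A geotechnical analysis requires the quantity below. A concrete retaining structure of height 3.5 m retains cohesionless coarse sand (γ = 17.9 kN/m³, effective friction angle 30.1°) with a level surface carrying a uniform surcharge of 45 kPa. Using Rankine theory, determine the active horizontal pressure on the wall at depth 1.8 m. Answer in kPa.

K_a = (1 − sin φ)/(1 + sin φ) = 0.3320.
σ_v = γz + q = 17.9 × 1.8 + 45 = 77.22 kPa.
σ_h = K_a σ_v = 0.3320 × 77.22 = 25.64 kPa.

25.6 kPa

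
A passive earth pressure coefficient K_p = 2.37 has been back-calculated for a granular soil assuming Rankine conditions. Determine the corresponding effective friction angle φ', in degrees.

K_p = (1+sin φ)/(1−sin φ) ⇒ sin φ = (K_p − 1)/(K_p + 1) = 0.4065.
φ = arcsin(0.4065) = 23.99°.

24.0°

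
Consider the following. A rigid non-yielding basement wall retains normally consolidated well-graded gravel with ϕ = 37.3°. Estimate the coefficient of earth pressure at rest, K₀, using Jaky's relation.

K₀ = 1 − sin φ' = 1 − sin 37.3° = 0.3940.

0.394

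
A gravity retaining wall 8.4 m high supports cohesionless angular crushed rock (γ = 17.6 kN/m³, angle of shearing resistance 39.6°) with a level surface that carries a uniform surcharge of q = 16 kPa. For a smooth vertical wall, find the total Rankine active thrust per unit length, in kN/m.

167 kN/m

K_a = tan²(45° − φ/2) = 0.2214.
Soil triangle: ½ K_a γ H² = 0.5×0.2214×17.6×8.4² = 137.5 kN/m.
Surcharge rectangle: K_a q H = 0.2214×16×8.4 = 29.76 kN/m.
Total = 137.5 + 29.76 = 167.3 kN/m.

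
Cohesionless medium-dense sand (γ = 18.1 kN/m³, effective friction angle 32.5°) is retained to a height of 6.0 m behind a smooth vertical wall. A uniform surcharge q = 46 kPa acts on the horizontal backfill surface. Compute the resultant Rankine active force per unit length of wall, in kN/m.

K_a = tan²(45° − φ/2) = 0.3010.
Soil triangle: ½ K_a γ H² = 0.5×0.3010×18.1×6.0² = 98.06 kN/m.
Surcharge rectangle: K_a q H = 0.3010×46×6.0 = 83.07 kN/m.
Total = 98.06 + 83.07 = 181.1 kN/m.

181 kN/m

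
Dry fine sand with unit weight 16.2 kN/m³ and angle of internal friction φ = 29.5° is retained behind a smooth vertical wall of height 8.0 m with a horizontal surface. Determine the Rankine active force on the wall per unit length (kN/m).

K_a = tan²(45° − φ/2) = 0.3401.
P_a = ½ K_a γ H² = 0.5 × 0.3401 × 16.2 × 8.0² = 176.3 kN/m.

176 kN/m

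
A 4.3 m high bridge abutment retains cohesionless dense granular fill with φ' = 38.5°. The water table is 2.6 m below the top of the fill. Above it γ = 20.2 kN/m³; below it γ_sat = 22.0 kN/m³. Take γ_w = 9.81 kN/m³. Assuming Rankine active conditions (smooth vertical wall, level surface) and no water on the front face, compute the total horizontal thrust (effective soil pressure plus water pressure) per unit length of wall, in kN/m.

K_a = tan²(45° − φ/2) = 0.2327.
γ' = 22.0 − 9.81 = 12.19 kN/m³. Depth below WT = 1.7 m.
σ'_h at WT = K_a γ d_w = 12.22 kPa; at base = 12.22 + K_a γ' × 1.7 = 17.04 kPa.
P₁ (0–2.6 m) = ½×12.22×2.6 = 15.88. P₂ (2.6–4.3 m) = ½(12.22+17.04)×1.7 = 24.87.
P_w = ½ γ_w h₂² = 0.5×9.81×1.7² = 14.18. Total = 15.88+24.87+14.18 = 54.93 kN/m.

54.9 kN/m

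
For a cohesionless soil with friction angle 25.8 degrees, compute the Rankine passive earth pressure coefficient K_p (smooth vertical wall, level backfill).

2.54

K_p = (1 + sin φ)/(1 − sin φ) = tan²(45° + 25.8°/2) = 2.541.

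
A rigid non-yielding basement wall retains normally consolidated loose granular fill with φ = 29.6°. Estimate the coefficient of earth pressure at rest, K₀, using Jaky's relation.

0.506

K₀ = 1 − sin φ' = 1 − sin 29.6° = 0.5061.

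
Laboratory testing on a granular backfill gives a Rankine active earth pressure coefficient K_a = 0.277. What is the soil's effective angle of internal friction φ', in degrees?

34.5°

K_a = tan²(45° − φ/2) ⇒ 45° − φ/2 = arctan(√0.277) = 27.76°.
φ = 2(45° − 27.76°) = 34.48°.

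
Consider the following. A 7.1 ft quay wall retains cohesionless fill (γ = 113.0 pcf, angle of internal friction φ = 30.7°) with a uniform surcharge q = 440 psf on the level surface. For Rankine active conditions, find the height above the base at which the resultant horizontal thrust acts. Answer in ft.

2.99 ft

K_a = 0.3240.
Triangular part P₁ = ½K_aγH² = 922.9 at H/3 = 2.367 ft; rectangular part P₂ = K_a q H = 1012 at H/2 = 3.550 ft.
ȳ = (P₁·2.367 + P₂·3.550)/(P₁+P₂) = 2.986 ft.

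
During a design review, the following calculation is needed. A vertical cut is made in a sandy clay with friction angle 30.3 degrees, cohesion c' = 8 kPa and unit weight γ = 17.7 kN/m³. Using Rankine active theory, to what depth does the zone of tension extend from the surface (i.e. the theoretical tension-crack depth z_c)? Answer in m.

1.58 m

K_a = tan²(45° − 30.3°/2) = 0.3293; √K_a = 0.5739.
The active pressure is zero where K_a γ z = 2c√K_a, so z_c = 2c/(γ√K_a) = 2×8/(17.7×0.5739) = 1.575 m.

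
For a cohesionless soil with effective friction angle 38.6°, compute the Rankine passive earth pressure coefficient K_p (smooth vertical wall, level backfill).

K_p = (1 + sin φ)/(1 − sin φ) = tan²(45° + 38.6°/2) = 4.317.

4.32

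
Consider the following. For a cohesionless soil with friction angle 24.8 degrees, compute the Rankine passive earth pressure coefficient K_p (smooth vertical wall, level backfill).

2.45

K_p = (1 + sin φ)/(1 − sin φ) = tan²(45° + 24.8°/2) = 2.445.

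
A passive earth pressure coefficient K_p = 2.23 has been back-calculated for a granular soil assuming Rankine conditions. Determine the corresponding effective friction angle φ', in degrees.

K_p = (1+sin φ)/(1−sin φ) ⇒ sin φ = (K_p − 1)/(K_p + 1) = 0.3808.
φ = arcsin(0.3808) = 22.38°.

22.4°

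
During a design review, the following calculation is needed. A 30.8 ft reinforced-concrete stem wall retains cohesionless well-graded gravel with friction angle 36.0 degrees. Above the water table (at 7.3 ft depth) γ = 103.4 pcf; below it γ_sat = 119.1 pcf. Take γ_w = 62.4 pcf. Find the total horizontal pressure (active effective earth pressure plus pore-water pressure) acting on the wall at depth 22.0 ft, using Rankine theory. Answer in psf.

K_a = (1 − sin φ)/(1 + sin φ) = 0.2596.
γ' = 119.1 − 62.4 = 56.70 pcf.
Effective vertical stress at 22.0 ft: σ'_v = 103.4×7.3 + 56.70×14.7 = 1588 psf.
σ'_h = K_a σ'_v = 0.2596 × 1588 = 412.4 psf; u = γ_w × 14.7 = 917.3 psf.
Total σ_h = 412.4 + 917.3 = 1330 psf.

1330 psf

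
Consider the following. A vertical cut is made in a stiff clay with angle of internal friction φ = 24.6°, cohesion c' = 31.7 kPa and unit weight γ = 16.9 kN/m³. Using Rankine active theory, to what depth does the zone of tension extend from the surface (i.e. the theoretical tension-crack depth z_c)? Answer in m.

K_a = tan²(45° − 24.6°/2) = 0.4121; √K_a = 0.6420.
The active pressure is zero where K_a γ z = 2c√K_a, so z_c = 2c/(γ√K_a) = 2×31.7/(16.9×0.6420) = 5.844 m.

5.84 m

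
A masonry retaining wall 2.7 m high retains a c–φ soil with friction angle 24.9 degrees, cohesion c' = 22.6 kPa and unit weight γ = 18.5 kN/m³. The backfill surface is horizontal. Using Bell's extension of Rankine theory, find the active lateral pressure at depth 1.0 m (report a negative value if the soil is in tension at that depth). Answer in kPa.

-21.3 kPa

K_a = (1 − sin φ)/(1 + sin φ) = 0.4074.
σ_a = K_a γ z − 2c√K_a = 0.4074×18.5×1.0 − 2×22.6×0.6383 = -21.31 kPa.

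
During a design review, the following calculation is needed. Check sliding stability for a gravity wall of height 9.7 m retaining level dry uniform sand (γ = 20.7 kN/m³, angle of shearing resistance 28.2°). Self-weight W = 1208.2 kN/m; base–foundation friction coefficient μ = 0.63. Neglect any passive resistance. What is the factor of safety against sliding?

K_a = tan²(45° − 28.2°/2) = 0.3582.
P_a = ½K_aγH² = 0.5×0.3582×20.7×9.7² = 348.8 kN/m, acting at H/3 = 3.233 m above the base.
FS_sliding = μW / P_a = 0.63×1208.2 / 348.8 = 2.182.

2.18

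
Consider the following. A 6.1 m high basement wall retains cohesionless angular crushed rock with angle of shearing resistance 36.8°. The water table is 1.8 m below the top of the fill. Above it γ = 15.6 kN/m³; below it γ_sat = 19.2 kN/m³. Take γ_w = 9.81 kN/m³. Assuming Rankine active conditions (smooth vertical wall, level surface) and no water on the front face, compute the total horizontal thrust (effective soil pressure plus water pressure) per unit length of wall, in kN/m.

K_a = tan²(45° − φ/2) = 0.2508.
γ' = 19.2 − 9.81 = 9.390 kN/m³. Depth below WT = 4.3 m.
σ'_h at WT = K_a γ d_w = 7.041 kPa; at base = 7.041 + K_a γ' × 4.3 = 17.17 kPa.
P₁ (0–1.8 m) = ½×7.041×1.8 = 6.337. P₂ (1.8–6.1 m) = ½(7.041+17.17)×4.3 = 52.05.
P_w = ½ γ_w h₂² = 0.5×9.81×4.3² = 90.69. Total = 6.337+52.05+90.69 = 149.1 kN/m.

149 kN/m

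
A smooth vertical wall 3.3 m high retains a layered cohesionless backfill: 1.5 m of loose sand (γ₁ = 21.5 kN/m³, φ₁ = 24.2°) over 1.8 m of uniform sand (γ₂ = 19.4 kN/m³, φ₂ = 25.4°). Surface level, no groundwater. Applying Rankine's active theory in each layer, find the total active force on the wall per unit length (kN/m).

45.9 kN/m

K_a1 = tan²(45°−24.2°/2) = 0.4185; K_a2 = tan²(45°−25.4°/2) = 0.3996.
Layer 1: σ at base = K_a1 γ₁ h₁ = 13.50 kPa; P₁ = ½×13.50×1.5 = 10.12.
Layer 2: σ_v at top = γ₁h₁ = 32.25; σ_h top = K_a2×32.25 = 12.89; σ_h base = K_a2×(32.25+19.4×1.8) = 26.84.
P₂ = ½(12.89+26.84)×1.8 = 35.76. Total P_a = 10.12+35.76 = 45.88 kN/m.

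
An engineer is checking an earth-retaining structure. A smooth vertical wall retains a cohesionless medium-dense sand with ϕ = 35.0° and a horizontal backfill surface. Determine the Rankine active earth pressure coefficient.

0.271

K_a = tan²(45° − φ/2) = tan²(27.50°) = 0.2710.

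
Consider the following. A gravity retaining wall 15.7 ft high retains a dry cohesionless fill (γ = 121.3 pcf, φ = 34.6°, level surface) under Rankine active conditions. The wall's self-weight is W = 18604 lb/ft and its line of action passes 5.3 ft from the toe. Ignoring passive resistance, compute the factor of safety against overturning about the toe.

K_a = tan²(45° − 34.6°/2) = 0.2756.
P_a = ½K_aγH² = 0.5×0.2756×121.3×15.7² = 4121 lb/ft, acting at H/3 = 5.233 ft above the base.
Overturning moment M_o = P_a × H/3 = 4121 × 5.233 = 21560.
Resisting moment M_r = W × 5.3 = 18604 × 5.3 = 98600.
FS_overturning = M_r/M_o = 98600/21560 = 4.572.

4.57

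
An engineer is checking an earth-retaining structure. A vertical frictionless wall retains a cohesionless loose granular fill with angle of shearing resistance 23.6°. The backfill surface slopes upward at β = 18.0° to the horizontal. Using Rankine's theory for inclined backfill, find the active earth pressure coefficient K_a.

0.549

K_a = cos β · (cos β − √(cos²β − cos²φ)) / (cos β + √(cos²β − cos²φ)).
cos β = 0.9511, cos φ = 0.9164, √(cos²β − cos²φ) = 0.2545.
K_a = 0.9511 × (0.9511 − 0.2545)/(0.9511 + 0.2545) = 0.5495.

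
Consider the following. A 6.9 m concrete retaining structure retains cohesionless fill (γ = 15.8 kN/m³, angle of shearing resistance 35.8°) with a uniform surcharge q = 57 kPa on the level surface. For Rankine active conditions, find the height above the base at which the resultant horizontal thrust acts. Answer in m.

K_a = 0.2619.
Triangular part P₁ = ½K_aγH² = 98.49 at H/3 = 2.300 m; rectangular part P₂ = K_a q H = 103.0 at H/2 = 3.450 m.
ȳ = (P₁·2.300 + P₂·3.450)/(P₁+P₂) = 2.888 m.

2.89 m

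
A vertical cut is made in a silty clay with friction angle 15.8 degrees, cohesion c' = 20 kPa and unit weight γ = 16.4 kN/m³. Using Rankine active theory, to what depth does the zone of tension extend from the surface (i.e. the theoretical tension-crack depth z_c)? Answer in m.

K_a = tan²(45° − 15.8°/2) = 0.5720; √K_a = 0.7563.
The active pressure is zero where K_a γ z = 2c√K_a, so z_c = 2c/(γ√K_a) = 2×20/(16.4×0.7563) = 3.225 m.

3.22 m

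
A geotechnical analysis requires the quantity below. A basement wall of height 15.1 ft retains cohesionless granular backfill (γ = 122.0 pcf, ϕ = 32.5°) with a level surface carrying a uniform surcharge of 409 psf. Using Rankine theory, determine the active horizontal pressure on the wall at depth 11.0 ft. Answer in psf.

527 psf

K_a = (1 − sin φ)/(1 + sin φ) = 0.3010.
σ_v = γz + q = 122.0 × 11.0 + 409 = 1751 psf.
σ_h = K_a σ_v = 0.3010 × 1751 = 527.0 psf.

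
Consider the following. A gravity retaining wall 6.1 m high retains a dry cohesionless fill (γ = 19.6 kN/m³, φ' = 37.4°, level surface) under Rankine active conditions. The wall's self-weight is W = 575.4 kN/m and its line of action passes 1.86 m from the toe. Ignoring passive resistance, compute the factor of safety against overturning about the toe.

5.91

K_a = tan²(45° − 37.4°/2) = 0.2443.
P_a = ½K_aγH² = 0.5×0.2443×19.6×6.1² = 89.07 kN/m, acting at H/3 = 2.033 m above the base.
Overturning moment M_o = P_a × H/3 = 89.07 × 2.033 = 181.1.
Resisting moment M_r = W × 1.86 = 575.4 × 1.86 = 1070.
FS_overturning = M_r/M_o = 1070/181.1 = 5.909.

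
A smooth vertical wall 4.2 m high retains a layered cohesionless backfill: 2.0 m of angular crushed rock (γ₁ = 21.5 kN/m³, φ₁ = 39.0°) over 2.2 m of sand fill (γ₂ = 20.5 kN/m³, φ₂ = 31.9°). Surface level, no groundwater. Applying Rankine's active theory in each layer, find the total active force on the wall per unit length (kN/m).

K_a1 = tan²(45°−39.0°/2) = 0.2275; K_a2 = tan²(45°−31.9°/2) = 0.3085.
Layer 1: σ at base = K_a1 γ₁ h₁ = 9.783 kPa; P₁ = ½×9.783×2.0 = 9.783.
Layer 2: σ_v at top = γ₁h₁ = 43.00; σ_h top = K_a2×43.00 = 13.27; σ_h base = K_a2×(43.00+20.5×2.2) = 27.18.
P₂ = ½(13.27+27.18)×2.2 = 44.49. Total P_a = 9.783+44.49 = 54.28 kN/m.

54.3 kN/m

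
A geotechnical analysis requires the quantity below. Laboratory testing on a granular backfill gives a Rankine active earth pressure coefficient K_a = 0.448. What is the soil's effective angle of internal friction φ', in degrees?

22.4°

K_a = tan²(45° − φ/2) ⇒ 45° − φ/2 = arctan(√0.448) = 33.80°.
φ = 2(45° − 33.80°) = 22.41°.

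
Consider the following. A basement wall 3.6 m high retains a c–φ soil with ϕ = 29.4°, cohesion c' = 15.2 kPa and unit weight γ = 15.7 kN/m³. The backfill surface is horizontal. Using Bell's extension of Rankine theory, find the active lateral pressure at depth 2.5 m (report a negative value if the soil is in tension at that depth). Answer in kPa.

-4.36 kPa

K_a = (1 − sin φ)/(1 + sin φ) = 0.3415.
σ_a = K_a γ z − 2c√K_a = 0.3415×15.7×2.5 − 2×15.2×0.5844 = -4.362 kPa.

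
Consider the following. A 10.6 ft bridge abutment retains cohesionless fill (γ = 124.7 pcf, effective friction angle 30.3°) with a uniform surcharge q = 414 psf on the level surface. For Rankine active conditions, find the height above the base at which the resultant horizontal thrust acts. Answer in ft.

K_a = 0.3293.
Triangular part P₁ = ½K_aγH² = 2307 at H/3 = 3.533 ft; rectangular part P₂ = K_a q H = 1445 at H/2 = 5.300 ft.
ȳ = (P₁·3.533 + P₂·5.300)/(P₁+P₂) = 4.214 ft.

4.21 ft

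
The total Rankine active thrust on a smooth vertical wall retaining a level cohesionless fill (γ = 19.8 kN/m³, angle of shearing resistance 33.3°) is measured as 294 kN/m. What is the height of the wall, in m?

10.1 m

K_a = 0.2911. P_a = ½ K_a γ H² ⇒ H = √(2P_a/(K_a γ)).
H = √(2×294/(0.2911×19.8)) = 10.10 m.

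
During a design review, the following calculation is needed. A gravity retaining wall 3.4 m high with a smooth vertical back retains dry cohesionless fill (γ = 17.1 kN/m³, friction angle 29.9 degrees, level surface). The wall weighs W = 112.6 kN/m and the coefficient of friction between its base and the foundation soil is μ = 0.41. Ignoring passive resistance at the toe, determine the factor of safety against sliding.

1.40

K_a = tan²(45° − 29.9°/2) = 0.3347.
P_a = ½K_aγH² = 0.5×0.3347×17.1×3.4² = 33.08 kN/m, acting at H/3 = 1.133 m above the base.
FS_sliding = μW / P_a = 0.41×112.6 / 33.08 = 1.396.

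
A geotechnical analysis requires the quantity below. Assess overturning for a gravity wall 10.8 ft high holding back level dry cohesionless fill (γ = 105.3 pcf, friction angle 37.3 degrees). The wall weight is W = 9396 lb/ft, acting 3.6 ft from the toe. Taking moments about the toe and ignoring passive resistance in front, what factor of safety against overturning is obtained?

K_a = tan²(45° − 37.3°/2) = 0.2453.
P_a = ½K_aγH² = 0.5×0.2453×105.3×10.8² = 1507 lb/ft, acting at H/3 = 3.600 ft above the base.
Overturning moment M_o = P_a × H/3 = 1507 × 3.600 = 5424.
Resisting moment M_r = W × 3.6 = 9396 × 3.6 = 33830.
FS_overturning = M_r/M_o = 33830/5424 = 6.236.

6.24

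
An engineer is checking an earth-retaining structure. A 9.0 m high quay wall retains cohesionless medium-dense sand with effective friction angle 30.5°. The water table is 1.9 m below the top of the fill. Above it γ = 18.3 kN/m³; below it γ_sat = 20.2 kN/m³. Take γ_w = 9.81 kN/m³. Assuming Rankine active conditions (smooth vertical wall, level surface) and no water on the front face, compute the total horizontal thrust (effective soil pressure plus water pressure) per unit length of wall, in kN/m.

K_a = tan²(45° − φ/2) = 0.3267.
γ' = 20.2 − 9.81 = 10.39 kN/m³. Depth below WT = 7.1 m.
σ'_h at WT = K_a γ d_w = 11.36 kPa; at base = 11.36 + K_a γ' × 7.1 = 35.46 kPa.
P₁ (0–1.9 m) = ½×11.36×1.9 = 10.79. P₂ (1.9–9.0 m) = ½(11.36+35.46)×7.1 = 166.2.
P_w = ½ γ_w h₂² = 0.5×9.81×7.1² = 247.3. Total = 10.79+166.2+247.3 = 424.2 kN/m.

424 kN/m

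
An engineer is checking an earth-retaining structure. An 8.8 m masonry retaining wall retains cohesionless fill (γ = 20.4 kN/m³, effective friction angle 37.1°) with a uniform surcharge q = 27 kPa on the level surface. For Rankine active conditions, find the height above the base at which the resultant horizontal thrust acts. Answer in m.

3.27 m

K_a = 0.2475.
Triangular part P₁ = ½K_aγH² = 195.5 at H/3 = 2.933 m; rectangular part P₂ = K_a q H = 58.81 at H/2 = 4.400 m.
ȳ = (P₁·2.933 + P₂·4.400)/(P₁+P₂) = 3.272 m.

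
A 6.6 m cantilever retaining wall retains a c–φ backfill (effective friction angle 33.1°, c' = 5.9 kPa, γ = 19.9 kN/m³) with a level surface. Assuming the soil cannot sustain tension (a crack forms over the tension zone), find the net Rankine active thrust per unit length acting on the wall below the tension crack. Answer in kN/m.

88.5 kN/m

K_a = 0.2936; √K_a = 0.5418.
Tension-crack depth z_c = 2c/(γ√K_a) = 2×5.9/(19.9×0.5418) = 1.094 m.
σ_a at base = K_a γ H − 2c√K_a = 0.2936×19.9×6.6 − 2×5.9×0.5418 = 32.16 kPa.
P_a = ½ × 32.16 × (H − z_c) = 0.5×32.16×5.506 = 88.54 kN/m.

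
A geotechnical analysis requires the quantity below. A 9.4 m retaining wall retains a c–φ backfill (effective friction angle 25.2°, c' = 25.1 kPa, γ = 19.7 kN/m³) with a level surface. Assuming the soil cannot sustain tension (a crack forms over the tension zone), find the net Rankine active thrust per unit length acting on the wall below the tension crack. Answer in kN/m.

K_a = 0.4027; √K_a = 0.6346.
Tension-crack depth z_c = 2c/(γ√K_a) = 2×25.1/(19.7×0.6346) = 4.015 m.
σ_a at base = K_a γ H − 2c√K_a = 0.4027×19.7×9.4 − 2×25.1×0.6346 = 42.72 kPa.
P_a = ½ × 42.72 × (H − z_c) = 0.5×42.72×5.385 = 115.0 kN/m.

115 kN/m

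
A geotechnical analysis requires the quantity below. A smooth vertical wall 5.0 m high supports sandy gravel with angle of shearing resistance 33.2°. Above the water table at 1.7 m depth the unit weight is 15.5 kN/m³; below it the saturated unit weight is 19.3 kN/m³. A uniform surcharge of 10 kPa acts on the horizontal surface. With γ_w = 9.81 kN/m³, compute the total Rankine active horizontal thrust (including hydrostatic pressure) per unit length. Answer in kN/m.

K_a = tan²(45° − φ/2) = 0.2924.
γ' = 19.3 − 9.81 = 9.490 kN/m³. h₂ = H − d_w = 3.3 m.
σ'_h: at surface K_a·q = 2.924; at WT K_a(q+γd_w) = 10.63; at base K_a(q+γd_w+γ'h₂) = 19.78 kPa.
P₁ = ½(2.924+10.63)×1.7 = 11.52; P₂ = ½(10.63+19.78)×3.3 = 50.18; P_w = ½γ_w h₂² = 53.42.
Total = 11.52+50.18+53.42 = 115.1 kN/m.

115 kN/m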